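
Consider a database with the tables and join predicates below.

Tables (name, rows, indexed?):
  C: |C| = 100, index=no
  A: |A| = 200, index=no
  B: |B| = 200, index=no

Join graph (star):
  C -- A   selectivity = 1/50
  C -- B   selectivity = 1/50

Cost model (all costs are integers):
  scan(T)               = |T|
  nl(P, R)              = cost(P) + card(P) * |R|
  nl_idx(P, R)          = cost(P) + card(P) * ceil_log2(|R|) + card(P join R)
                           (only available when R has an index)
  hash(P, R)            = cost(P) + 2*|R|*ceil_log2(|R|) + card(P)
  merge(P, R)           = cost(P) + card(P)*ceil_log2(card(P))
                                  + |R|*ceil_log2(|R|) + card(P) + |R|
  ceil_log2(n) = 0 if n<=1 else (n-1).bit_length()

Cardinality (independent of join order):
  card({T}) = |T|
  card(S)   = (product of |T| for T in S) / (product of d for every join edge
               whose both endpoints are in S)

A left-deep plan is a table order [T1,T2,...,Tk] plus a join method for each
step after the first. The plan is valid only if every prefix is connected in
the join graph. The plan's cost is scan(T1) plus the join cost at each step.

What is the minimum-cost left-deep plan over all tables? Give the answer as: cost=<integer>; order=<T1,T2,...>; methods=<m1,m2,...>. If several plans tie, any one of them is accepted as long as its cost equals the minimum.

Selinger DP (subsets sized 1..n):
  {C}: scan cost=100, card=100
  {A}: scan cost=200, card=200
  {B}: scan cost=200, card=200
  {AC}: card=400; try (C,hash)→1800, (A,merge)→2700, (C,merge)→2800, (A,hash)→3400, (A,nl)→20100, (C,nl)→20200; best=1800 via (C,hash)
  {BC}: card=400; try (C,hash)→1800, (B,merge)→2700, (C,merge)→2800, (B,hash)→3400, (B,nl)→20100, (C,nl)→20200; best=1800 via (C,hash)
  {ABC}: card=1600; try (B,hash)→5400, (A,hash)→5400, (B,merge)→7600, (A,merge)→7600, (B,nl)→81800, (A,nl)→81800; best=5400 via (B,hash)

cost=5400; order=A,C,B; methods=hash,hash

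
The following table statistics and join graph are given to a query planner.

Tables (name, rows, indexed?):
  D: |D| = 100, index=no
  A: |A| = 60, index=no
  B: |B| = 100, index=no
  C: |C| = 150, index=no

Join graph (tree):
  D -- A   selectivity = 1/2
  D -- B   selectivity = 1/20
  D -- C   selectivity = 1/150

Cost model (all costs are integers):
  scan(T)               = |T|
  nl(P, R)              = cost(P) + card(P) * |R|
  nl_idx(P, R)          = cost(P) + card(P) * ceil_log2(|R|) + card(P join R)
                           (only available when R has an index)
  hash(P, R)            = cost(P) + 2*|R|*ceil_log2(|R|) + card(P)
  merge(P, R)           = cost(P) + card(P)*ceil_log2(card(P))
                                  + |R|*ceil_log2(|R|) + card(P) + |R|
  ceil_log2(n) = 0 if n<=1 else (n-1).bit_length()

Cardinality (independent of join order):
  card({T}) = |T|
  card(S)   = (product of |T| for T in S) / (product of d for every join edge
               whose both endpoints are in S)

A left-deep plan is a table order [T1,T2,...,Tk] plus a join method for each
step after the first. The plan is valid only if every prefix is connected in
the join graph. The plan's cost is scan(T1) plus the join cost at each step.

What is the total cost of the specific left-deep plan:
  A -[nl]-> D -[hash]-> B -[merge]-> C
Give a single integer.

step 1: scan A: cost=60, card=60
step 2: join D via nl
    card(P join D) = 60*100/(2) = 3000
    cost = 60 + 60*100 = 6060
step 3: join B via hash
    card(P join B) = 3000*100/(20) = 15000
    cost = 6060 + 2*100*7 + 3000 = 10460
step 4: join C via merge
    card(P join C) = 15000*150/(150) = 15000
    cost = 10460 + 15000*14 + 150*8 + 15000 + 150 = 236810

236810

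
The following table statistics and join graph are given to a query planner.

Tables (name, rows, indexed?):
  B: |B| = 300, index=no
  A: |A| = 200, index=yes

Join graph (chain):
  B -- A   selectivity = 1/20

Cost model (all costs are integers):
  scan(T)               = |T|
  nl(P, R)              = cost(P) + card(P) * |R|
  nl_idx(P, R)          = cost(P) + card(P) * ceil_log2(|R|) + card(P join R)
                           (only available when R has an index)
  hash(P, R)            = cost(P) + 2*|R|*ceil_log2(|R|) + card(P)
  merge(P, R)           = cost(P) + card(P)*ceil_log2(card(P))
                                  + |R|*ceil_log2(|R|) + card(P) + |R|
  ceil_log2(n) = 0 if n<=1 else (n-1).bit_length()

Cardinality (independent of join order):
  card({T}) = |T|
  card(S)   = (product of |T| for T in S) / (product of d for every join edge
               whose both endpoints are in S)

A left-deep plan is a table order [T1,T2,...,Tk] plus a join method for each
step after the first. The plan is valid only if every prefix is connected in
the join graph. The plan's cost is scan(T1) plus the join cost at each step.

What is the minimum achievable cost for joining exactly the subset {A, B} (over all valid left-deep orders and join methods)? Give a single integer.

Selinger DP over subsets of {A,B}:
  {B}: scan cost=300, card=300
  {A}: scan cost=200, card=200
  {AB}: card=3000; try (A,hash)→3800, (B,merge)→5000, (A,merge)→5100, (A,nl_idx)→5700, (B,hash)→5800, (B,nl)→60200 …(+1); best=3800 via (A,hash)

3800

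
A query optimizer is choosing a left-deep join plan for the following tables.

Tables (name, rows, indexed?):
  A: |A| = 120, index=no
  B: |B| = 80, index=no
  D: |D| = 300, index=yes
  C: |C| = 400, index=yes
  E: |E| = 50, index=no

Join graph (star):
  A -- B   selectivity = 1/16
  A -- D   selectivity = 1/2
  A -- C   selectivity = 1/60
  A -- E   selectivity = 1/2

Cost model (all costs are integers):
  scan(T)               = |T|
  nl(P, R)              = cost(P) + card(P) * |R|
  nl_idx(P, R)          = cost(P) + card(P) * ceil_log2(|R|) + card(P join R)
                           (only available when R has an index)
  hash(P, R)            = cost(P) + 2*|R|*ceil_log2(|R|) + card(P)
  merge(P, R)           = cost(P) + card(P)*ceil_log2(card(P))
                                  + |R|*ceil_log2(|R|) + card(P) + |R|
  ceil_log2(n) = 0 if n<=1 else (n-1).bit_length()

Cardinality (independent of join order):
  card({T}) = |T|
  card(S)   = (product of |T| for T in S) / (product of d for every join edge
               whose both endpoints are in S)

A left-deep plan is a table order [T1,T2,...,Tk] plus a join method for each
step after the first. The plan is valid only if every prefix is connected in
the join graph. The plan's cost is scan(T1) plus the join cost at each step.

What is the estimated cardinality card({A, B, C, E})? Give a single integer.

Tables in S: A(120), B(80), C(400), E(50)
Edges inside S: A-B(d=16), A-C(d=60), A-E(d=2)
numerator = 120 * 80 * 400 * 50 = 192000000
denominator = 16 * 60 * 2 = 1920
card(S) = 192000000 / 1920 = 100000

100000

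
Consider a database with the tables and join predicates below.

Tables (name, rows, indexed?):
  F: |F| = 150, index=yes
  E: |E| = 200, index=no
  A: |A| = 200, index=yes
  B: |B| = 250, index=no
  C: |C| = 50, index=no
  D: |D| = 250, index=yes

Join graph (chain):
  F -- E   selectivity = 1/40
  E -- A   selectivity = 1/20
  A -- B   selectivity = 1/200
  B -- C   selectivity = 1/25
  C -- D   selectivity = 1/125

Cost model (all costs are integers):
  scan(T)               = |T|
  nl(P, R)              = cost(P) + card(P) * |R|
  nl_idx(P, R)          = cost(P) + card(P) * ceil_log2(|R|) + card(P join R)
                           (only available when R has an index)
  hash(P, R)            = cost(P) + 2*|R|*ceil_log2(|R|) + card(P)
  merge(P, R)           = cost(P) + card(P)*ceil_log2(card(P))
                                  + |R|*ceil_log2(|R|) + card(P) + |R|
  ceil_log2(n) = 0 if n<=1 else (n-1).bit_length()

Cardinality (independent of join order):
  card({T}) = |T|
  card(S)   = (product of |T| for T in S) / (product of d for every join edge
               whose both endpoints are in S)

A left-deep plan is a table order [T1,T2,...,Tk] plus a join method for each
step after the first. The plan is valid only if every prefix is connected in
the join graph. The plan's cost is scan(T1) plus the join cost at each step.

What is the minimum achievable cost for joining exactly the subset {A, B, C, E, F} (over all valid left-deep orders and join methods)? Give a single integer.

Selinger DP over subsets of {A,B,C,E,F}:
  {F}: scan cost=150, card=150
  {E}: scan cost=200, card=200
  {A}: scan cost=200, card=200
  {B}: scan cost=250, card=250
  {C}: scan cost=50, card=50
  {EF}: card=750; try (F,nl_idx)→2550, (F,hash)→2800, (E,merge)→3300, (F,merge)→3350, (E,hash)→3500, (E,nl)→30150 …(+1); best=2550 via (F,nl_idx)
  {AE}: card=2000; try (E,hash)→3600, (A,hash)→3600, (E,merge)→3800, (A,merge)→3800, (A,nl_idx)→3800, (E,nl)→40200 …(+1); best=3600 via (E,hash)
  {AB}: card=250; try (A,nl_idx)→2500, (A,hash)→3700, (B,merge)→4250, (A,merge)→4300, (B,hash)→4400, (B,nl)→50200 …(+1); best=2500 via (A,nl_idx)
  {BC}: card=500; try (C,hash)→1100, (B,merge)→2650, (C,merge)→2850, (B,hash)→4100, (B,nl)→12550, (C,nl)→12750; best=1100 via (C,hash)
  {AEF}: card=7500; try (A,hash)→6500, (F,hash)→8000, (A,merge)→12600, (A,nl_idx)→16050, (F,nl_idx)→27100, (F,merge)→28950 …(+2); best=6500 via (A,hash)
  {ABE}: card=2500; try (E,hash)→5950, (E,merge)→6550, (B,hash)→9600, (B,merge)→29850, (E,nl)→52500, (B,nl)→503600; best=5950 via (E,hash)
  {ABC}: card=500; try (C,hash)→3350, (A,hash)→4800, (C,merge)→5100, (A,nl_idx)→5600, (A,merge)→7900, (C,nl)→15000 …(+1); best=3350 via (C,hash)
  {ABEF}: card=9375; try (F,hash)→10850, (B,hash)→18000, (F,nl_idx)→35325, (F,merge)→39800, (B,merge)→113750, (F,nl)→380950 …(+1); best=10850 via (F,hash)
  {ABCE}: card=5000; try (E,hash)→7050, (C,hash)→9050, (E,merge)→10150, (C,merge)→38800, (E,nl)→103350, (C,nl)→130950; best=7050 via (E,hash)
  {ABCEF}: card=18750; try (F,hash)→14450, (C,hash)→20825, (F,nl_idx)→65800, (F,merge)→78400, (C,merge)→151825, (C,nl)→479600 …(+1); best=14450 via (F,hash)

14450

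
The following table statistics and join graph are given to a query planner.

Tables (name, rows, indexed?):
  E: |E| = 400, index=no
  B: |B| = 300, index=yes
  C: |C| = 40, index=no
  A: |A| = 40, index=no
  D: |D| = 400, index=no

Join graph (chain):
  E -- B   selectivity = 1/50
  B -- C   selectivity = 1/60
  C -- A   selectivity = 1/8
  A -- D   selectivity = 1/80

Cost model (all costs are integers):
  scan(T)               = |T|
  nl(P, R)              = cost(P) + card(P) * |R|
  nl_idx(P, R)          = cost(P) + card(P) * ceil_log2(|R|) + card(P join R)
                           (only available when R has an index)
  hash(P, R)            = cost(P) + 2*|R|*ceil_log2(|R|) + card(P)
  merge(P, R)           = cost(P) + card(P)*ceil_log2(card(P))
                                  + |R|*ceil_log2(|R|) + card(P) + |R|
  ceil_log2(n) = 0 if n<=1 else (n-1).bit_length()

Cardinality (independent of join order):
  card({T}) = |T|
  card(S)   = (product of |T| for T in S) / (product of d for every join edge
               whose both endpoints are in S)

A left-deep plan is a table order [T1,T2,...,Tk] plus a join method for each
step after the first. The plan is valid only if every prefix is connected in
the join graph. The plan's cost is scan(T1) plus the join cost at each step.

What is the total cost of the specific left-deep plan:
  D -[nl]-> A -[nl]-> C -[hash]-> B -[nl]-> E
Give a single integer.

step 1: scan D: cost=400, card=400
step 2: join A via nl
    card(P join A) = 400*40/(80) = 200
    cost = 400 + 400*40 = 16400
step 3: join C via nl
    card(P join C) = 200*40/(8) = 1000
    cost = 16400 + 200*40 = 24400
step 4: join B via hash
    card(P join B) = 1000*300/(60) = 5000
    cost = 24400 + 2*300*9 + 1000 = 30800
step 5: join E via nl
    card(P join E) = 5000*400/(50) = 40000
    cost = 30800 + 5000*400 = 2030800

2030800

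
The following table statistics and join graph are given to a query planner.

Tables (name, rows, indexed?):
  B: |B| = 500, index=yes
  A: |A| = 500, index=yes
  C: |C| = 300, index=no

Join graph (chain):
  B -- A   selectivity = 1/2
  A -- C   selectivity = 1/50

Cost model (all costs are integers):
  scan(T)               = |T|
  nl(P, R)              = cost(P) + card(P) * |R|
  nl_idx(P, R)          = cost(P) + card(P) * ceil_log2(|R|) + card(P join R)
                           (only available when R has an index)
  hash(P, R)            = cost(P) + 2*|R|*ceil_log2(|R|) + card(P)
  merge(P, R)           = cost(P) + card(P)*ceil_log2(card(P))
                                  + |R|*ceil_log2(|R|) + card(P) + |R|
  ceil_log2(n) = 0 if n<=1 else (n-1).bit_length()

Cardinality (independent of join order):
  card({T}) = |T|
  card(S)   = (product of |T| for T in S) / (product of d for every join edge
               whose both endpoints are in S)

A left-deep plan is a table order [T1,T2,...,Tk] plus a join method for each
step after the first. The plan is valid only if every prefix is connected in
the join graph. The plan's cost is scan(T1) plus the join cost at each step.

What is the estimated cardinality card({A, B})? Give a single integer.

Tables in S: A(500), B(500)
Edges inside S: B-A(d=2)
numerator = 500 * 500 = 250000
denominator = 2 = 2
card(S) = 250000 / 2 = 125000

125000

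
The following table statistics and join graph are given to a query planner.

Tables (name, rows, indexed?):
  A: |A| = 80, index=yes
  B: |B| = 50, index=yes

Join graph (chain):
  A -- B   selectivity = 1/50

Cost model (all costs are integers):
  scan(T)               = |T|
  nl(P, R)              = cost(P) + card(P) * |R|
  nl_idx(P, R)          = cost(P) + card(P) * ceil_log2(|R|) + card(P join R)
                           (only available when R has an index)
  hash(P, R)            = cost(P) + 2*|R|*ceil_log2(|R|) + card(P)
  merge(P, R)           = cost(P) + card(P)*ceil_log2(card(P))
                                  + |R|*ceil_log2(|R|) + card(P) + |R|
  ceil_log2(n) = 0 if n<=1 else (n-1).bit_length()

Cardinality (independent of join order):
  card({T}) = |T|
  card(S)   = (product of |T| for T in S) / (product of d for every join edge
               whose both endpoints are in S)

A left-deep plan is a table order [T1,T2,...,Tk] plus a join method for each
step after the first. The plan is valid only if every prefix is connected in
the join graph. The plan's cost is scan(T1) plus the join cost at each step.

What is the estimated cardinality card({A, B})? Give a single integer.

Tables in S: A(80), B(50)
Edges inside S: A-B(d=50)
numerator = 80 * 50 = 4000
denominator = 50 = 50
card(S) = 4000 / 50 = 80

80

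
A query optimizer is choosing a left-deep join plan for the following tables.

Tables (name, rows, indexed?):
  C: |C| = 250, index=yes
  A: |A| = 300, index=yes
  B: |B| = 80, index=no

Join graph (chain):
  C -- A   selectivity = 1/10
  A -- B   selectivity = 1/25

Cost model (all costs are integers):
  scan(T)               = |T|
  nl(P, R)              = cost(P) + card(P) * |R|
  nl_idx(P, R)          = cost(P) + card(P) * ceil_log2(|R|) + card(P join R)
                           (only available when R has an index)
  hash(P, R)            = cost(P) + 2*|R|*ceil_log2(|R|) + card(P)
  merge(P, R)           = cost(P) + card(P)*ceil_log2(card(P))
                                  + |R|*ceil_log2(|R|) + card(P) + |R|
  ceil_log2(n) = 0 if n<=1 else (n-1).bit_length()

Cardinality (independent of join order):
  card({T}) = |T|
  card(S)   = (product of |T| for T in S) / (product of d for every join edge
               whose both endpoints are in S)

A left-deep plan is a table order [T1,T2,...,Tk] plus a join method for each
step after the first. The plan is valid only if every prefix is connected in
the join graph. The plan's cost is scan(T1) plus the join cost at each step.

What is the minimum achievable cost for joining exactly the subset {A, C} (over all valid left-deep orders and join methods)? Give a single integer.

4600

Selinger DP over subsets of {A,C}:
  {C}: scan cost=250, card=250
  {A}: scan cost=300, card=300
  {AC}: card=7500; try (C,hash)→4600, (A,merge)→5500, (C,merge)→5550, (A,hash)→5900, (A,nl_idx)→10000, (C,nl_idx)→10200 …(+2); best=4600 via (C,hash)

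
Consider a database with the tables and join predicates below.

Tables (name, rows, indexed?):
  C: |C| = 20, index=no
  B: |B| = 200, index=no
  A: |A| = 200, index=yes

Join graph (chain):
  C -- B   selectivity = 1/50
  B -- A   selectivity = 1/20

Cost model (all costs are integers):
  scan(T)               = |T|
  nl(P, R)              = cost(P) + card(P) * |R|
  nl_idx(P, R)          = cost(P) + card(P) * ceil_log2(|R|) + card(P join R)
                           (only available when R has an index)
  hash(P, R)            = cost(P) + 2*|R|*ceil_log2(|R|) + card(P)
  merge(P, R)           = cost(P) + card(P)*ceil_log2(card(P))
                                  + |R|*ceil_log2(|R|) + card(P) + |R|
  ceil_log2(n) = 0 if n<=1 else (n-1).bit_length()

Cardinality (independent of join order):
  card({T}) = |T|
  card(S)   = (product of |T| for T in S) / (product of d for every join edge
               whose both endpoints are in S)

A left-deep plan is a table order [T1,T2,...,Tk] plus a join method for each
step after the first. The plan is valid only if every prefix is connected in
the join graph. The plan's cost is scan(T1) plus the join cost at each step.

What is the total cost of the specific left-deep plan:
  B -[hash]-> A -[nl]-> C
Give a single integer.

step 1: scan B: cost=200, card=200
step 2: join A via hash
    card(P join A) = 200*200/(20) = 2000
    cost = 200 + 2*200*8 + 200 = 3600
step 3: join C via nl
    card(P join C) = 2000*20/(50) = 800
    cost = 3600 + 2000*20 = 43600

43600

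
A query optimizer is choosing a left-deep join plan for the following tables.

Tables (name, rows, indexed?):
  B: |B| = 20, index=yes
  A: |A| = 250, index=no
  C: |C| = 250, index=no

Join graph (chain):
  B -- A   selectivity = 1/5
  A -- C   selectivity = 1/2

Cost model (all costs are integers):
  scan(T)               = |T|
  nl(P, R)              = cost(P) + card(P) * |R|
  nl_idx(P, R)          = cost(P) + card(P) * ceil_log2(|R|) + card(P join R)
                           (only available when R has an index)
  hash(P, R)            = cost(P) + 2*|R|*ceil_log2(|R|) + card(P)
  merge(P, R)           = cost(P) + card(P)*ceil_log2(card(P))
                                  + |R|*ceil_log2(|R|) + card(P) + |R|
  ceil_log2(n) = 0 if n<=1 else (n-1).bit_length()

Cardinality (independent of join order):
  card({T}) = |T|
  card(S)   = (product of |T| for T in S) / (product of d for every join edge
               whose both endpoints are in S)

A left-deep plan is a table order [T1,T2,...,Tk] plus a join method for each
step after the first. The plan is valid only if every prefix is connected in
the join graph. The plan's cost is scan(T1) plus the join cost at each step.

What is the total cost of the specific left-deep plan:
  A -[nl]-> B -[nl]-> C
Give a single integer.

255250

step 1: scan A: cost=250, card=250
step 2: join B via nl
    card(P join B) = 250*20/(5) = 1000
    cost = 250 + 250*20 = 5250
step 3: join C via nl
    card(P join C) = 1000*250/(2) = 125000
    cost = 5250 + 1000*250 = 255250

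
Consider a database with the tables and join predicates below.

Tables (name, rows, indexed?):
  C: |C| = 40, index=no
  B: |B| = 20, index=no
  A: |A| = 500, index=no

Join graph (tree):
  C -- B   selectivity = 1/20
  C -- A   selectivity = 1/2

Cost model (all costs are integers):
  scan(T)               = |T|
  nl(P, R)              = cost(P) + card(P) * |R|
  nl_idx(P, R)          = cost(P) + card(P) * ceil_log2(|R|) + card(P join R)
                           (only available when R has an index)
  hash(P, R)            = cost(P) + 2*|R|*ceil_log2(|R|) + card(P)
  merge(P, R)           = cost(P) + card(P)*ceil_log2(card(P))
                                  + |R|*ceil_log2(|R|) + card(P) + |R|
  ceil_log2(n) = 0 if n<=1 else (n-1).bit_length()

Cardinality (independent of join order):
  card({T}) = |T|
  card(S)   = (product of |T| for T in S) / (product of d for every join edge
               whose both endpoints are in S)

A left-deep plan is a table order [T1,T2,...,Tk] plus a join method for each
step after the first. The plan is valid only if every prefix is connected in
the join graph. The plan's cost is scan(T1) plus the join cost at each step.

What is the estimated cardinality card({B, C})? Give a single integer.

Tables in S: B(20), C(40)
Edges inside S: C-B(d=20)
numerator = 20 * 40 = 800
denominator = 20 = 20
card(S) = 800 / 20 = 40

40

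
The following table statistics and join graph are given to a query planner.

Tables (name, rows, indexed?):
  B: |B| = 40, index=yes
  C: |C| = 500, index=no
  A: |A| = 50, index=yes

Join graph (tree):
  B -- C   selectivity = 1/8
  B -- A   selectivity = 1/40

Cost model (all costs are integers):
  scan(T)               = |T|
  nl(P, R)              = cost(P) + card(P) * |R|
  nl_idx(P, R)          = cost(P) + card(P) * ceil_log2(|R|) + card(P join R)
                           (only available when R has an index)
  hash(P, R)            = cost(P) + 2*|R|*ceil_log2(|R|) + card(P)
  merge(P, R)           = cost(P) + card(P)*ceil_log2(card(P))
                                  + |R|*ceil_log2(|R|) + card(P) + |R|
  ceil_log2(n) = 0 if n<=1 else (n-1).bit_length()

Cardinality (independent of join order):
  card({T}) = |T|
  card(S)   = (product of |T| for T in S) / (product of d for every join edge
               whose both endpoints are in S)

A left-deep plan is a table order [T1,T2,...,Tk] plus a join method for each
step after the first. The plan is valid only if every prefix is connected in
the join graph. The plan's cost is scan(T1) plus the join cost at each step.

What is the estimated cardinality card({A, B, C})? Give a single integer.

3125

Tables in S: A(50), B(40), C(500)
Edges inside S: B-C(d=8), B-A(d=40)
numerator = 50 * 40 * 500 = 1000000
denominator = 8 * 40 = 320
card(S) = 1000000 / 320 = 3125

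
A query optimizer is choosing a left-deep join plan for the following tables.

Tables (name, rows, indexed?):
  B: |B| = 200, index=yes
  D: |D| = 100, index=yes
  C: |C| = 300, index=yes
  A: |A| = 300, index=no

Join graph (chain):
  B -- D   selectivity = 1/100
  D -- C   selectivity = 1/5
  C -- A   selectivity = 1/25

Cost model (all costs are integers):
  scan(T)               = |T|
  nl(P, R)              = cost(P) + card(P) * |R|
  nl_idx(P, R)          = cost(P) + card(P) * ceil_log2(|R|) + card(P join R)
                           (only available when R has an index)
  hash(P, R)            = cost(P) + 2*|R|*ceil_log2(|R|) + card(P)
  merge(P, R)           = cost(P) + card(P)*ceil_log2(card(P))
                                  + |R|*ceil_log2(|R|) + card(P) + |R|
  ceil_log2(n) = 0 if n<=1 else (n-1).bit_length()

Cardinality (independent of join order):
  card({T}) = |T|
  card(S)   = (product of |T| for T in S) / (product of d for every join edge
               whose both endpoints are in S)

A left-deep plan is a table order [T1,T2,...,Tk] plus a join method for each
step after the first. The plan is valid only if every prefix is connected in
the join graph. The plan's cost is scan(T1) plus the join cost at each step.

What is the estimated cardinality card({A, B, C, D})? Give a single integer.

144000

Tables in S: A(300), B(200), C(300), D(100)
Edges inside S: B-D(d=100), D-C(d=5), C-A(d=25)
numerator = 300 * 200 * 300 * 100 = 1800000000
denominator = 100 * 5 * 25 = 12500
card(S) = 1800000000 / 12500 = 144000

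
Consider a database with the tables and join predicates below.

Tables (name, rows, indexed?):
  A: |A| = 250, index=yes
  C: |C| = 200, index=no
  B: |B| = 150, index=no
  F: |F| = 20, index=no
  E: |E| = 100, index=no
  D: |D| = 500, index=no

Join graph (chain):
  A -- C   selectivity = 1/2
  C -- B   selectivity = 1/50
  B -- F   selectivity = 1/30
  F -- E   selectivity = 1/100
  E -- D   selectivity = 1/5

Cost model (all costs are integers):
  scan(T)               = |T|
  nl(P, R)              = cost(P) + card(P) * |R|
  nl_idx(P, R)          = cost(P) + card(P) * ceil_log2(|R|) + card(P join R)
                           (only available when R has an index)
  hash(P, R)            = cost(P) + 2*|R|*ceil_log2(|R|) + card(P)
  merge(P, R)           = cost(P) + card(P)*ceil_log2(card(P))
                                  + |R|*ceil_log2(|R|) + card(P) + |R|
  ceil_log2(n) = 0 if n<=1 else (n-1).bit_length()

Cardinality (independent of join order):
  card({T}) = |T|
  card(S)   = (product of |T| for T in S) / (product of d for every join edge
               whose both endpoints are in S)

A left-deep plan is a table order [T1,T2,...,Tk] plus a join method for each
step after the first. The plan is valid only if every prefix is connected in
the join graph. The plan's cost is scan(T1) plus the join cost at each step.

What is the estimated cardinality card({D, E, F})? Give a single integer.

2000

Tables in S: D(500), E(100), F(20)
Edges inside S: F-E(d=100), E-D(d=5)
numerator = 500 * 100 * 20 = 1000000
denominator = 100 * 5 = 500
card(S) = 1000000 / 500 = 2000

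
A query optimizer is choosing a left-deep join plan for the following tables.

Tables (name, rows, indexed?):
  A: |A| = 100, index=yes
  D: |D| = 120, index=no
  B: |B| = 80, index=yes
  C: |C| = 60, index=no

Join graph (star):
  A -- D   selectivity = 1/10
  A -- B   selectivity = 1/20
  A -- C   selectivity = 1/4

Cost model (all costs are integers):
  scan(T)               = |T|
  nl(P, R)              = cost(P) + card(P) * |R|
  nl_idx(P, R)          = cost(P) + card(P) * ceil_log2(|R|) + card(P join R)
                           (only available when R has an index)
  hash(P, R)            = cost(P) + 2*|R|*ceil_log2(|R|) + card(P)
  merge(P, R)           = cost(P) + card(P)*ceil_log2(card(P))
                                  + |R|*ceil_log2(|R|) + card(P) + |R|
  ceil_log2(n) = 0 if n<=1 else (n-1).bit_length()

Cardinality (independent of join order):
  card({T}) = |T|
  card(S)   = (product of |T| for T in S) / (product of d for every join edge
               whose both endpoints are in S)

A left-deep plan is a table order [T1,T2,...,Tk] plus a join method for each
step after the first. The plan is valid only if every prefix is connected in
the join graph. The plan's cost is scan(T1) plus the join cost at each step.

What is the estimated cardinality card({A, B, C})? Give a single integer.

Tables in S: A(100), B(80), C(60)
Edges inside S: A-B(d=20), A-C(d=4)
numerator = 100 * 80 * 60 = 480000
denominator = 20 * 4 = 80
card(S) = 480000 / 80 = 6000

6000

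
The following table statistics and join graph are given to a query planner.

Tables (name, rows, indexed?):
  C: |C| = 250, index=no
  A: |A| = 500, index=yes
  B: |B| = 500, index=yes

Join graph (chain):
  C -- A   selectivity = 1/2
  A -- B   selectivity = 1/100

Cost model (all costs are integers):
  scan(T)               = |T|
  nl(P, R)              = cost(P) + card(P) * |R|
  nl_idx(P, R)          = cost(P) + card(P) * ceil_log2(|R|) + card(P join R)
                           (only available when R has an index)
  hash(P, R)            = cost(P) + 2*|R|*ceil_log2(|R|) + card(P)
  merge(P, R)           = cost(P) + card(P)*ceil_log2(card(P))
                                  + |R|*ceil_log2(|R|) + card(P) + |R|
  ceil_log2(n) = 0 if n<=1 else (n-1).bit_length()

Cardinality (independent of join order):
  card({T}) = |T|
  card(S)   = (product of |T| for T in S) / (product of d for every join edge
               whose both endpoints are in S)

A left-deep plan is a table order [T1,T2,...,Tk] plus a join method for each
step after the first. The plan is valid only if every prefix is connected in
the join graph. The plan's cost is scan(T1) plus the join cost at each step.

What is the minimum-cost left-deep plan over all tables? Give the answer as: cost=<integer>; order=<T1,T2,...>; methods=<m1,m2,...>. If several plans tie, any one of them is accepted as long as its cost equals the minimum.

cost=14000; order=A,B,C; methods=nl_idx,hash

Selinger DP (subsets sized 1..n):
  {C}: scan cost=250, card=250
  {A}: scan cost=500, card=500
  {B}: scan cost=500, card=500
  {AC}: card=62500; try (C,hash)→5000, (A,merge)→7500, (C,merge)→7750, (A,hash)→9500, (A,nl_idx)→65000, (A,nl)→125250 …(+1); best=5000 via (C,hash)
  {AB}: card=2500; try (B,nl_idx)→7500, (A,nl_idx)→7500, (B,hash)→10000, (A,hash)→10000, (B,merge)→10500, (A,merge)→10500 …(+2); best=7500 via (B,nl_idx)
  {ABC}: card=312500; try (C,hash)→14000, (C,merge)→42250, (B,hash)→76500, (C,nl)→632500, (B,nl_idx)→880000, (B,merge)→1072500 …(+1); best=14000 via (C,hash)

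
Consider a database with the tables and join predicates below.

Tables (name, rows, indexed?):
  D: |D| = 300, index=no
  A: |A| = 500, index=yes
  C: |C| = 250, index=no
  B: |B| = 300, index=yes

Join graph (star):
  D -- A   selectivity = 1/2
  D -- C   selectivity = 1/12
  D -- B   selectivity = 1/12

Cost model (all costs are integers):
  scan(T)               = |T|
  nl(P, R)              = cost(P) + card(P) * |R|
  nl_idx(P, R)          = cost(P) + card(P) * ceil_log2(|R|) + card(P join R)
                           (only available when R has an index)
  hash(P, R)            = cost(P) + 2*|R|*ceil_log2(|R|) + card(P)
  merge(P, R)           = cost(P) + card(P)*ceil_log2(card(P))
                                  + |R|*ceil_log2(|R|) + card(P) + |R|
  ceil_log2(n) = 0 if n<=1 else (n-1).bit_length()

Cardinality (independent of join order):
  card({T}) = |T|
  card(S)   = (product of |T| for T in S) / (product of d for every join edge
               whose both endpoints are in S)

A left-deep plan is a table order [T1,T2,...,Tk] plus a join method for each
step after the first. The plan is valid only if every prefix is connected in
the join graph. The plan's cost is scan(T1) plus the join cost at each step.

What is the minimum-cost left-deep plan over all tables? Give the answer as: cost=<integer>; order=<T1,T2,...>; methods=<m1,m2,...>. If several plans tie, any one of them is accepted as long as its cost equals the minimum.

cost=181500; order=D,C,B,A; methods=hash,hash,hash

Selinger DP (subsets sized 1..n):
  {D}: scan cost=300, card=300
  {A}: scan cost=500, card=500
  {C}: scan cost=250, card=250
  {B}: scan cost=300, card=300
  {AD}: card=75000; try (D,hash)→6400, (A,merge)→8300, (D,merge)→8500, (A,hash)→9600, (A,nl_idx)→78000, (A,nl)→150300 …(+1); best=6400 via (D,hash)
  {CD}: card=6250; try (C,hash)→4600, (D,merge)→5500, (C,merge)→5550, (D,hash)→5900, (D,nl)→75250, (C,nl)→75300; best=4600 via (C,hash)
  {BD}: card=7500; try (D,hash)→6000, (B,hash)→6000, (D,merge)→6300, (B,merge)→6300, (B,nl_idx)→10500, (D,nl)→90300 …(+1); best=6000 via (D,hash)
  {ACD}: card=1562500; try (A,hash)→19850, (C,hash)→85400, (A,merge)→97100, (C,merge)→1358650, (A,nl_idx)→1623350, (A,nl)→3129600 …(+1); best=19850 via (A,hash)
  {ABD}: card=1875000; try (A,hash)→22500, (B,hash)→86800, (A,merge)→116000, (B,merge)→1359400, (A,nl_idx)→1948500, (B,nl_idx)→2556400 …(+2); best=22500 via (A,hash)
  {BCD}: card=156250; try (B,hash)→16250, (C,hash)→17500, (B,merge)→95100, (C,merge)→113250, (B,nl_idx)→217100, (B,nl)→1879600 …(+1); best=16250 via (B,hash)
  {ABCD}: card=39062500; try (A,hash)→181500, (B,hash)→1587750, (C,hash)→1901500, (A,merge)→2990000, (B,merge)→34397850, (A,nl_idx)→40485000 …(+5); best=181500 via (A,hash)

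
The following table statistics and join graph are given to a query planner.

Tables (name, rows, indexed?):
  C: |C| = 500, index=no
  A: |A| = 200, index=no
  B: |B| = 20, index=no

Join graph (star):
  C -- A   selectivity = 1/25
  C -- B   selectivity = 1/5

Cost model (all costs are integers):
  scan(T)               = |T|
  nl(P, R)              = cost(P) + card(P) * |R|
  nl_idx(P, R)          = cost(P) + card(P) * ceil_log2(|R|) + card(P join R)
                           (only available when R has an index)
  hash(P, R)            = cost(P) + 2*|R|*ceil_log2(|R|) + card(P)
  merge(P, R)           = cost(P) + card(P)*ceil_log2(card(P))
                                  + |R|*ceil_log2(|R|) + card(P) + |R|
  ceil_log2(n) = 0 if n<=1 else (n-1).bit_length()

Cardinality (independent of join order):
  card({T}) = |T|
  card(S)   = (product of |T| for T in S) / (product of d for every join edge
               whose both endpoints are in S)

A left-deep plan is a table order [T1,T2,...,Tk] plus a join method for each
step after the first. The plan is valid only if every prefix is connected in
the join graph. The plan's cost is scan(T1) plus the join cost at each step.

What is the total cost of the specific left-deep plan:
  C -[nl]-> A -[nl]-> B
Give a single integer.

180500

step 1: scan C: cost=500, card=500
step 2: join A via nl
    card(P join A) = 500*200/(25) = 4000
    cost = 500 + 500*200 = 100500
step 3: join B via nl
    card(P join B) = 4000*20/(5) = 16000
    cost = 100500 + 4000*20 = 180500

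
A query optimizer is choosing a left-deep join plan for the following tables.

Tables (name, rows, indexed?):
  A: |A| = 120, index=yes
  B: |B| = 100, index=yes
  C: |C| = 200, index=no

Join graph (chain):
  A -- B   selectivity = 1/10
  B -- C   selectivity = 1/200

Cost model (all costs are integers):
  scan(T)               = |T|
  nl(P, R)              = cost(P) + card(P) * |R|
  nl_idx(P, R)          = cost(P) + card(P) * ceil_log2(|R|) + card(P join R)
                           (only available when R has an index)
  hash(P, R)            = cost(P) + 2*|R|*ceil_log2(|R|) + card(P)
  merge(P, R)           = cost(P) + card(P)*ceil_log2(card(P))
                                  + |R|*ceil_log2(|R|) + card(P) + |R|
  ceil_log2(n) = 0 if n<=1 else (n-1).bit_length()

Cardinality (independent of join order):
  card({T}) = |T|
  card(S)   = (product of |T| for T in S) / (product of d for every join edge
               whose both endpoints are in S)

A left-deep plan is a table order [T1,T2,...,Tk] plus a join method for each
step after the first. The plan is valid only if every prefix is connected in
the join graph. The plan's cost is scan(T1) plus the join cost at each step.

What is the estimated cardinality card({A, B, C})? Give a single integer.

1200

Tables in S: A(120), B(100), C(200)
Edges inside S: A-B(d=10), B-C(d=200)
numerator = 120 * 100 * 200 = 2400000
denominator = 10 * 200 = 2000
card(S) = 2400000 / 2000 = 1200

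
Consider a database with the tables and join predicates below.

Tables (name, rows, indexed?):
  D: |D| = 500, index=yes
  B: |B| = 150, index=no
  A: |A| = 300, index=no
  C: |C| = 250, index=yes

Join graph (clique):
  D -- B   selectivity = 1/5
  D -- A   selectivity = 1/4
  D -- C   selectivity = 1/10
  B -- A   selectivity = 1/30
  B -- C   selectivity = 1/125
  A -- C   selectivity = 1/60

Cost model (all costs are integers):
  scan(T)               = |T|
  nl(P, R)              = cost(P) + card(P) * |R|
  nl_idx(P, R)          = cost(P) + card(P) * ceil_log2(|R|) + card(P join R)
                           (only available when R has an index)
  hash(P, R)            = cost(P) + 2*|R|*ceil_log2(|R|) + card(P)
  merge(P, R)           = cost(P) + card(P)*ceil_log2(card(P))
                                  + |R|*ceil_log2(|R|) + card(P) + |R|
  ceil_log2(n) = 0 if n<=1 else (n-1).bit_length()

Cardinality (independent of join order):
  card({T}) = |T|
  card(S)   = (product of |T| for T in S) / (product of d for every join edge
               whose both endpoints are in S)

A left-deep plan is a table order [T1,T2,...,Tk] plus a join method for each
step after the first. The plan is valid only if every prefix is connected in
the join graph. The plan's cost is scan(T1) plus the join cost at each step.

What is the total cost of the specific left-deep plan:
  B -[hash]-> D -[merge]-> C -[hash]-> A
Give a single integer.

244950

step 1: scan B: cost=150, card=150
step 2: join D via hash
    card(P join D) = 150*500/(5) = 15000
    cost = 150 + 2*500*9 + 150 = 9300
step 3: join C via merge
    card(P join C) = 15000*250/(10*125) = 3000
    cost = 9300 + 15000*14 + 250*8 + 15000 + 250 = 236550
step 4: join A via hash
    card(P join A) = 3000*300/(4*30*60) = 125
    cost = 236550 + 2*300*9 + 3000 = 244950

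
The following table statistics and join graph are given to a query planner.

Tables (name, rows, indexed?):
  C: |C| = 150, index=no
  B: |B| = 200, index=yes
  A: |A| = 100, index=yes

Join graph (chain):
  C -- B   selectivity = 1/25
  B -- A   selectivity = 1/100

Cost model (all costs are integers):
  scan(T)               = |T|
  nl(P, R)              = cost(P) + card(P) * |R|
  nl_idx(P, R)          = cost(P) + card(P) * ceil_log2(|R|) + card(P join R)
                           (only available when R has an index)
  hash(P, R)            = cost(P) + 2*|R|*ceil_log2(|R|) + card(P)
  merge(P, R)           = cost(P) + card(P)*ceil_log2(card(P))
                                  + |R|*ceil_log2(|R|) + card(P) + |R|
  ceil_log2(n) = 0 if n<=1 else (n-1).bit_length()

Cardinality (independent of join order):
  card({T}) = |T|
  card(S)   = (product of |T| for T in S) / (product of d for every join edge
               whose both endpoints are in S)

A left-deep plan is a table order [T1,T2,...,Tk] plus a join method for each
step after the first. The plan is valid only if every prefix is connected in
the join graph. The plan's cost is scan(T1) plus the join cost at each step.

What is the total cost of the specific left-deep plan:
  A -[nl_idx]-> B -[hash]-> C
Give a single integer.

3700

step 1: scan A: cost=100, card=100
step 2: join B via nl_idx
    card(P join B) = 100*200/(100) = 200
    cost = 100 + 100*8 + 200 = 1100
step 3: join C via hash
    card(P join C) = 200*150/(25) = 1200
    cost = 1100 + 2*150*8 + 200 = 3700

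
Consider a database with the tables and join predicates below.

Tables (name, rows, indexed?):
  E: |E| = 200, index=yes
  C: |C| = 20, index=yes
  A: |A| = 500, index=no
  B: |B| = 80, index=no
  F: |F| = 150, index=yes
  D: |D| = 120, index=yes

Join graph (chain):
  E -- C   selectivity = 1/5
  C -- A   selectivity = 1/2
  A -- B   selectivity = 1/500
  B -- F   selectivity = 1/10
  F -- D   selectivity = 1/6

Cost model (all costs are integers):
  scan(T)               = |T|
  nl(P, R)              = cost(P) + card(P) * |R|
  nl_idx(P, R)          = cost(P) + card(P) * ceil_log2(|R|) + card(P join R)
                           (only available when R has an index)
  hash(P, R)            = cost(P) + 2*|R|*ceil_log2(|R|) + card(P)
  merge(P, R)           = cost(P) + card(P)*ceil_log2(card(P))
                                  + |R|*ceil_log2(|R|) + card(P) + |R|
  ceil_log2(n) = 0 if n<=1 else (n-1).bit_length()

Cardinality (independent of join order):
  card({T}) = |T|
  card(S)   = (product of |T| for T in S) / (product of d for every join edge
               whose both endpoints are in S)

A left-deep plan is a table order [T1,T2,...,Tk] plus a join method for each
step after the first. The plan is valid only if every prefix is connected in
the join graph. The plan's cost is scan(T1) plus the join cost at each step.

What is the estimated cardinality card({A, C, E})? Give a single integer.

200000

Tables in S: A(500), C(20), E(200)
Edges inside S: E-C(d=5), C-A(d=2)
numerator = 500 * 20 * 200 = 2000000
denominator = 5 * 2 = 10
card(S) = 2000000 / 10 = 200000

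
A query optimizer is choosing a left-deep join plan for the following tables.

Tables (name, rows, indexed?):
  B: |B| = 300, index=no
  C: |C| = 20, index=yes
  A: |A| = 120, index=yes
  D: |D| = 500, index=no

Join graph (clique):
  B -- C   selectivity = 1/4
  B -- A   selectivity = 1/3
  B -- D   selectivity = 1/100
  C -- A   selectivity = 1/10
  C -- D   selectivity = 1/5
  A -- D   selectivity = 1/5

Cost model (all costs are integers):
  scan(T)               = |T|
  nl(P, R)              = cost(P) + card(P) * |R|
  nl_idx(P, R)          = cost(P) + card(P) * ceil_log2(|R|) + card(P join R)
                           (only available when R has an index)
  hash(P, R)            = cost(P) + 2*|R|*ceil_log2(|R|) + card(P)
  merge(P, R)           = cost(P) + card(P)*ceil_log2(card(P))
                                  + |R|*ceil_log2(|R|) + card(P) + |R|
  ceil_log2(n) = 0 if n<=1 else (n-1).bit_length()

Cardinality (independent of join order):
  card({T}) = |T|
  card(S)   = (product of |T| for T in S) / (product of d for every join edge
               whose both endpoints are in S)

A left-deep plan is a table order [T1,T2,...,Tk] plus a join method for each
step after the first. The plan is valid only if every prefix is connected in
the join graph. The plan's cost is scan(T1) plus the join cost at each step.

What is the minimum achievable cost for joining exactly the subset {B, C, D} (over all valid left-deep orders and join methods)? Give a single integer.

Selinger DP over subsets of {B,C,D}:
  {B}: scan cost=300, card=300
  {C}: scan cost=20, card=20
  {D}: scan cost=500, card=500
  {BC}: card=1500; try (C,hash)→800, (B,merge)→3140, (C,nl_idx)→3300, (C,merge)→3420, (B,hash)→5440, (B,nl)→6020 …(+1); best=800 via (C,hash)
  {BD}: card=1500; try (B,hash)→6400, (D,merge)→8300, (B,merge)→8500, (D,hash)→9600, (D,nl)→150300, (B,nl)→150500; best=6400 via (B,hash)
  {CD}: card=2000; try (C,hash)→1200, (C,nl_idx)→5000, (D,merge)→5140, (C,merge)→5620, (D,hash)→9040, (D,nl)→10020 …(+1); best=1200 via (C,hash)
  {BCD}: card=1500; try (C,hash)→8100, (B,hash)→8600, (D,hash)→11300, (C,nl_idx)→15400, (D,merge)→23800, (C,merge)→24520 …(+4); best=8100 via (C,hash)

8100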